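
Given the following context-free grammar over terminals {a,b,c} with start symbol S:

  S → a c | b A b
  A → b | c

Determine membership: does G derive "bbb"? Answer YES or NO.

Convert to CNF:
  S -> T0 T1 | T2 X3
  A -> b | c
  T0 -> a
  T1 -> c
  T2 -> b
  X3 -> A T2

Fill CYK table bottom-up:
  cell(0,0) b: {A,T2}  orig:{A}
  cell(1,1) b: {A,T2}  orig:{A}
  cell(2,2) b: {A,T2}  orig:{A}
  cell(0,1) bb: {X3}  orig:{}
  cell(1,2) bb: {X3}  orig:{}
  cell(0,2) bbb: {S}

S ∈ T[0,2] ⇒ YES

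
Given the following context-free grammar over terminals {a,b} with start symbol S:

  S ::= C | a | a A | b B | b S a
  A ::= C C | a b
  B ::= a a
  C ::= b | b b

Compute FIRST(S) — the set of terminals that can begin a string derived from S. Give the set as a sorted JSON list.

FIRST iteration:
pass 1:
  A via A→a b: +{a}
  B via B→a a: +{a}
  C via C→b: +{b}
  S via S→C: +{b}
  S via S→a: +{a}
  FIRST[S]={a,b}  FIRST[A]={a}  FIRST[B]={a}  FIRST[C]={b}
pass 2:
  A via A→C C: +{b}
  FIRST[S]={a,b}  FIRST[A]={a,b}  FIRST[B]={a}  FIRST[C]={b}
pass 3: (no change)
  FIRST[S]={a,b}  FIRST[A]={a,b}  FIRST[B]={a}  FIRST[C]={b}

FIRST(S) = ["a", "b"]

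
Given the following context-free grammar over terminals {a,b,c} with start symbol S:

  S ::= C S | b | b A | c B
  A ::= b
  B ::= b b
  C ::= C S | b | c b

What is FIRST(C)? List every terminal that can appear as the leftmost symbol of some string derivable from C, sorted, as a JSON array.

FIRST sets, iterate to fixpoint:
round 1:
  A via A→b: +{b}
  B via B→b b: +{b}
  C via C→b: +{b}
  C via C→c b: +{c}
  S via S→C S: +{b,c}
  FIRST(S)={b,c}  FIRST(A)={b}  FIRST(B)={b}  FIRST(C)={b,c}
round 2: — fixpoint
  FIRST(S)={b,c}  FIRST(A)={b}  FIRST(B)={b}  FIRST(C)={b,c}

FIRST(C) = ["b", "c"]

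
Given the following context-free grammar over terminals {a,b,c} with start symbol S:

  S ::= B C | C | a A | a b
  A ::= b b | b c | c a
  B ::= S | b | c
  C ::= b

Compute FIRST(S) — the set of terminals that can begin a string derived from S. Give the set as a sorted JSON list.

Compute FIRST by fixpoint:
round 1:
  A via A→b b: +{b}
  A via A→c a: +{c}
  B via B→b: +{b}
  B via B→c: +{c}
  C via C→b: +{b}
  S via S→B C: +{b,c}
  S via S→a A: +{a}
  FIRST(S)={a,b,c}  FIRST(A)={b,c}  FIRST(B)={b,c}  FIRST(C)={b}
round 2:
  B via B→S: +{a}
  FIRST(S)={a,b,c}  FIRST(A)={b,c}  FIRST(B)={a,b,c}  FIRST(C)={b}
round 3: — fixpoint
  FIRST(S)={a,b,c}  FIRST(A)={b,c}  FIRST(B)={a,b,c}  FIRST(C)={b}

FIRST(S) = ["a", "b", "c"]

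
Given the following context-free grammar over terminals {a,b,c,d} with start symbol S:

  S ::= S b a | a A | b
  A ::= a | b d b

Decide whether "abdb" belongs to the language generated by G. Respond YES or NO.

Convert to CNF:
  S -> S X4 | T2 A | b
  A -> T0 X3 | a
  T0 -> b
  T1 -> d
  T2 -> a
  X3 -> T1 T0
  X4 -> T0 T2

CYK fill:
  cell(0,0) a: {A,T2}  orig:{A}
  cell(1,1) b: {S,T0}  orig:{S}
  cell(2,2) d: {T1}  orig:{}
  cell(3,3) b: {S,T0}  orig:{S}
  cell(0,1) ab: ∅
  cell(1,2) bd: ∅
  cell(2,3) db: {X3}  orig:{}
  cell(0,2) abd: ∅
  cell(1,3) bdb: {A}
  cell(0,3) abdb: {S}

S ∈ T[0,3] ⇒ YES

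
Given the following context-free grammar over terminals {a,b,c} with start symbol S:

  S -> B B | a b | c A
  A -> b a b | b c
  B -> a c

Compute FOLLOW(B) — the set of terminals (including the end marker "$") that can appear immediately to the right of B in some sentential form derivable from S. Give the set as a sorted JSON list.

Compute FIRST by fixpoint:
round 1:
  A via A→b a b: +{b}
  B via B→a c: +{a}
  S via S→B B: +{a}
  S via S→c A: +{c}
  FIRST(S)={a,c}  FIRST(A)={b}  FIRST(B)={a}
round 2: (no change)
  FIRST(S)={a,c}  FIRST(A)={b}  FIRST(B)={a}

FOLLOW sets:
FOLLOW(S) := {$}
pass 1:
  S→B B: FOLLOW(B) ⊇ FIRST(B) = {a}; new: +{a}
  S→B B: FOLLOW(B) ⊇ FOLLOW(S) ⊇ {$}; new: +{$}
  S→c A: FOLLOW(A) ⊇ FOLLOW(S) ⊇ {$}; new: +{$}
  S: {$}  A: {$}  B: {$,a}
pass 2: — fixpoint
  S: {$}  A: {$}  B: {$,a}

FOLLOW(B) = ["$", "a"]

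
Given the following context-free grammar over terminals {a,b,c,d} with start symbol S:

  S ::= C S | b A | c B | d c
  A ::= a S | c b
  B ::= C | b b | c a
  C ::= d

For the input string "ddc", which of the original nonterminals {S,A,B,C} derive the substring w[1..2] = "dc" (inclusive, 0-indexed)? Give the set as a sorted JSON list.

Convert to CNF:
  S -> C S | T1 B | T2 A | T3 T1
  A -> T0 S | T1 T2
  B -> T1 T0 | T2 T2 | d
  C -> d
  T0 -> a
  T1 -> c
  T2 -> b
  T3 -> d

CYK table (by increasing span) (cells [i..j] with 1 ≤ i ≤ j ≤ 2 only):
  T[1,1] 'd' = {B,C,T3}  orig:{B,C}
  T[2,2] 'c' = {T1}  orig:{}
  T[1,2] 'dc' = {S}

Original NTs in T[1,2] deriving "dc": ["S"]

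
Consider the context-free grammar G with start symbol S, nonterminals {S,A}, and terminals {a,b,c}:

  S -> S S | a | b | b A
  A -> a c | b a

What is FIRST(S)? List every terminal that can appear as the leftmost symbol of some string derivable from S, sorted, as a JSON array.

FIRST iteration:
iter 1:
  A via A→a c: +{a}
  A via A→b a: +{b}
  S via S→a: +{a}
  S via S→b: +{b}
  FIRST(S)={a,b}  FIRST(A)={a,b}
iter 2: (stable)
  FIRST(S)={a,b}  FIRST(A)={a,b}

FIRST(S) = ["a", "b"]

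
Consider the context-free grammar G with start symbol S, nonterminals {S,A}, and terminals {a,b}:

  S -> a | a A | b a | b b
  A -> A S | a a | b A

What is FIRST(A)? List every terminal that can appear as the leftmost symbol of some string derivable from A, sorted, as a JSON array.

FIRST iteration:
iter 1:
  A via A→a a: +{a}
  A via A→b A: +{b}
  S via S→a: +{a}
  S via S→b a: +{b}
  S: {a,b}  A: {a,b}
iter 2: done
  S: {a,b}  A: {a,b}

FIRST(A) = ["a", "b"]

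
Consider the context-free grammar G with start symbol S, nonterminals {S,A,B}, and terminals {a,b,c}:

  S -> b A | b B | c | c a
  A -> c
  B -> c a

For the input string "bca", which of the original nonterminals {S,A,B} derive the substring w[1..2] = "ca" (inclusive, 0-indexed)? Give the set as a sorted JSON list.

CNF form of G:
  S -> T0 T1 | T2 A | T2 B | c
  A -> c
  B -> T0 T1
  T0 -> c
  T1 -> a
  T2 -> b

CYK fill (cells [i..j] with 1 ≤ i ≤ j ≤ 2 only):
  cell(1,1) c: {A,S,T0}  orig:{A,S}
  cell(2,2) a: {T1}  orig:{}
  cell(1,2) ca: {B,S}

Original NTs in T[1,2] deriving "ca": ["B", "S"]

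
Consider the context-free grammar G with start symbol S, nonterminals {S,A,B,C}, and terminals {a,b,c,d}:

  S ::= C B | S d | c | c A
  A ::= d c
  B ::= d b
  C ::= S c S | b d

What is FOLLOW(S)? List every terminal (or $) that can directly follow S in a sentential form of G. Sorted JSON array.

FIRST iteration:
round 1:
  A via A→d c: +{d}
  B via B→d b: +{d}
  C via C→b d: +{b}
  S via S→C B: +{b}
  S via S→c: +{c}
  FIRST(S)={b,c}  FIRST(A)={d}  FIRST(B)={d}  FIRST(C)={b}
round 2:
  C via C→S c S: +{c}
  FIRST(S)={b,c}  FIRST(A)={d}  FIRST(B)={d}  FIRST(C)={b,c}
round 3: — fixpoint
  FIRST(S)={b,c}  FIRST(A)={d}  FIRST(B)={d}  FIRST(C)={b,c}

Compute FOLLOW by fixpoint:
seed FOLLOW(S) with $
iter 1:
  C→S c S: FOLLOW(S) ⊇ FIRST(c) = {c}; new: +{c}
  S→C B: FOLLOW(C) ⊇ FIRST(B) = {d}; new: +{d}
  S→C B: FOLLOW(B) ⊇ FOLLOW(S) ⊇ {$,c}; new: +{$,c}
  S→S d: FOLLOW(S) ⊇ FIRST(d) = {d}; new: +{d}
  S→c A: FOLLOW(A) ⊇ FOLLOW(S) ⊇ {$,c,d}; new: +{$,c,d}
  FOLLOW(S)={$,c,d}  FOLLOW(A)={$,c,d}  FOLLOW(B)={$,c}  FOLLOW(C)={d}
iter 2:
  S→C B: FOLLOW(B) ⊇ FOLLOW(S) ⊇ {$,c,d}; new: +{d}
  FOLLOW(S)={$,c,d}  FOLLOW(A)={$,c,d}  FOLLOW(B)={$,c,d}  FOLLOW(C)={d}
iter 3: (no change)
  FOLLOW(S)={$,c,d}  FOLLOW(A)={$,c,d}  FOLLOW(B)={$,c,d}  FOLLOW(C)={d}

FOLLOW(S) = ["$", "c", "d"]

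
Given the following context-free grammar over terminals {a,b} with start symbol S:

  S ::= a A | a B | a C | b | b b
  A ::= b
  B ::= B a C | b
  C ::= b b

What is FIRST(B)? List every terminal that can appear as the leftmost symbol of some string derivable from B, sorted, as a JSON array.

FIRST iteration:
[1]
  A via A→b: +{b}
  B via B→b: +{b}
  C via C→b b: +{b}
  S via S→a A: +{a}
  S via S→b: +{b}
  FIRST(S)={a,b}  FIRST(A)={b}  FIRST(B)={b}  FIRST(C)={b}
[2] done
  FIRST(S)={a,b}  FIRST(A)={b}  FIRST(B)={b}  FIRST(C)={b}

FIRST(B) = ["b"]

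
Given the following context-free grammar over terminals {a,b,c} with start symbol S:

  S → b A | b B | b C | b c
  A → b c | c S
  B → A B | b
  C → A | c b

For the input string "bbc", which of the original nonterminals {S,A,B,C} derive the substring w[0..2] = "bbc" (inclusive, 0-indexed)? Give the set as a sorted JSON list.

CNF form of G:
  S -> T0 A | T0 B | T0 C | T0 T1
  A -> T0 T1 | T1 S
  B -> A B | b
  C -> T0 T1 | T1 S | T1 T0
  T0 -> b
  T1 -> c

CYK table (by increasing span), restricted to cells inside w[0..2]:
  [0..0]={B,T0}  "b"  orig:{B}
  [1..1]={B,T0}  "b"  orig:{B}
  [2..2]={T1}  "c"  orig:{}
  [0..1]={S}  "bb"
  [1..2]={A,C,S}  "bc"
  [0..2]={S}  "bbc"

Original NTs in T[0,2] deriving "bbc": ["S"]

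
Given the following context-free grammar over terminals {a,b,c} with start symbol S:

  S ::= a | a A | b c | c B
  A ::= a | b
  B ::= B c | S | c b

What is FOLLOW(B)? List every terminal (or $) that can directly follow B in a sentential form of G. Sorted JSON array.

Compute FIRST by fixpoint:
pass 1:
  A via A→a: +{a}
  A via A→b: +{b}
  B via B→c b: +{c}
  S via S→a: +{a}
  S via S→b c: +{b}
  S via S→c B: +{c}
  FIRST[S]={a,b,c}  FIRST[A]={a,b}  FIRST[B]={c}
pass 2:
  B via B→S: +{a,b}
  FIRST[S]={a,b,c}  FIRST[A]={a,b}  FIRST[B]={a,b,c}
pass 3: (stable)
  FIRST[S]={a,b,c}  FIRST[A]={a,b}  FIRST[B]={a,b,c}

FOLLOW iteration:
seed FOLLOW(S) with $
pass 1:
  B→B c: FOLLOW(B) ⊇ FIRST(c) = {c}; new: +{c}
  B→S: FOLLOW(S) ⊇ FOLLOW(B) ⊇ {c}; new: +{c}
  S→a A: FOLLOW(A) ⊇ FOLLOW(S) ⊇ {$,c}; new: +{$,c}
  S→c B: FOLLOW(B) ⊇ FOLLOW(S) ⊇ {$,c}; new: +{$}
  S: {$,c}  A: {$,c}  B: {$,c}
pass 2: (stable)
  S: {$,c}  A: {$,c}  B: {$,c}

FOLLOW(B) = ["$", "c"]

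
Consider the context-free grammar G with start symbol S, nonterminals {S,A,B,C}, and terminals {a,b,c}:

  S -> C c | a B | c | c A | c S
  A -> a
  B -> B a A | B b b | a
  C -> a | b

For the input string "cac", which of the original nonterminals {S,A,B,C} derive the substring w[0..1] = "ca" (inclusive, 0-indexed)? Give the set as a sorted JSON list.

CNF form of G:
  S -> C T2 | T0 B | T2 A | T2 S | c
  A -> a
  B -> B X3 | B X4 | a
  C -> a | b
  T0 -> a
  T1 -> b
  T2 -> c
  X3 -> T0 A
  X4 -> T1 T1

CYK table (by increasing span), restricted to cells inside w[0..1]:
  cell(0,0) c: {S,T2}  orig:{S}
  cell(1,1) a: {A,B,C,T0}  orig:{A,B,C}
  cell(0,1) ca: {S}

Original NTs in T[0,1] deriving "ca": ["S"]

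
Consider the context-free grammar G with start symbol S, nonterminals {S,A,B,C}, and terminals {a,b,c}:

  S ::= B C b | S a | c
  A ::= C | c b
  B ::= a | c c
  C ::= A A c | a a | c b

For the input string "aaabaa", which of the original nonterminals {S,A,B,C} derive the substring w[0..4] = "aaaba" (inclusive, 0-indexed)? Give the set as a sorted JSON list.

Convert to CNF:
  S -> B X5 | S T1 | c
  A -> A X3 | T0 T2 | T1 T1
  B -> T0 T0 | a
  C -> A X4 | T0 T2 | T1 T1
  T0 -> c
  T1 -> a
  T2 -> b
  X3 -> A T0
  X4 -> A T0
  X5 -> C T2

Fill CYK table bottom-up, restricted to cells inside w[0..4]:
  cell(0,0) a: {B,T1}  orig:{B}
  cell(1,1) a: {B,T1}  orig:{B}
  cell(2,2) a: {B,T1}  orig:{B}
  cell(3,3) b: {T2}  orig:{}
  cell(4,4) a: {B,T1}  orig:{B}
  cell(0,1) aa: {A,C}
  cell(1,2) aa: {A,C}
  cell(2,3) ab: ∅
  cell(3,4) ba: ∅
  cell(0,2) aaa: ∅
  cell(1,3) aab: {X5}  orig:{}
  cell(2,4) aba: ∅
  cell(0,3) aaab: {S}
  cell(1,4) aaba: ∅
  cell(0,4) aaaba: {S}

Original NTs in T[0,4] deriving "aaaba": ["S"]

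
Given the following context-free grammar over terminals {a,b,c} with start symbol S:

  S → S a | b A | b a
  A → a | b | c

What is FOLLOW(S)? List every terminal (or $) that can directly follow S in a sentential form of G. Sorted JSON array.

Compute FIRST by fixpoint:
iter 1:
  A via A→a: +{a}
  A via A→b: +{b}
  A via A→c: +{c}
  S via S→b A: +{b}
  FIRST[S]={b}  FIRST[A]={a,b,c}
iter 2: (stable)
  FIRST[S]={b}  FIRST[A]={a,b,c}

Compute FOLLOW by fixpoint:
FOLLOW(S) := {$}
iter 1:
  S→S a: FOLLOW(S) ⊇ FIRST(a) = {a}; new: +{a}
  S→b A: FOLLOW(A) ⊇ FOLLOW(S) ⊇ {$,a}; new: +{$,a}
  S: {$,a}  A: {$,a}
iter 2: — fixpoint
  S: {$,a}  A: {$,a}

FOLLOW(S) = ["$", "a"]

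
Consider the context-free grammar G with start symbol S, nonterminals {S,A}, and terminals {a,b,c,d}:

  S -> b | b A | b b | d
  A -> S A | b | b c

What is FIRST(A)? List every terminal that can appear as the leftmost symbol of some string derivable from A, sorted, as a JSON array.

FIRST iteration:
round 1:
  A via A→b: +{b}
  S via S→b: +{b}
  S via S→d: +{d}
  FIRST[S]={b,d}  FIRST[A]={b}
round 2:
  A via A→S A: +{d}
  FIRST[S]={b,d}  FIRST[A]={b,d}
round 3: done
  FIRST[S]={b,d}  FIRST[A]={b,d}

FIRST(A) = ["b", "d"]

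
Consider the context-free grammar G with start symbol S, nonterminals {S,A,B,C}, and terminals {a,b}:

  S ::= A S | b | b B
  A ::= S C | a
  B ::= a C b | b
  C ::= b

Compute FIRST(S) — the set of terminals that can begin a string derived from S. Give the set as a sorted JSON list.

Compute FIRST by fixpoint:
round 1:
  A via A→a: +{a}
  B via B→a C b: +{a}
  B via B→b: +{b}
  C via C→b: +{b}
  S via S→A S: +{a}
  S via S→b: +{b}
  FIRST(S)={a,b}  FIRST(A)={a}  FIRST(B)={a,b}  FIRST(C)={b}
round 2:
  A via A→S C: +{b}
  FIRST(S)={a,b}  FIRST(A)={a,b}  FIRST(B)={a,b}  FIRST(C)={b}
round 3: (no change)
  FIRST(S)={a,b}  FIRST(A)={a,b}  FIRST(B)={a,b}  FIRST(C)={b}

FIRST(S) = ["a", "b"]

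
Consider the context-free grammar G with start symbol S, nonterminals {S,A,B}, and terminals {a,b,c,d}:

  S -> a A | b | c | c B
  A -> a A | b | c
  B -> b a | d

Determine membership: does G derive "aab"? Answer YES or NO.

CNF form of G:
  S -> T0 A | T2 B | b | c
  A -> T0 A | b | c
  B -> T1 T0 | d
  T0 -> a
  T1 -> b
  T2 -> c

CYK fill:
  [0..0]={T0}  "a"  orig:{}
  [1..1]={T0}  "a"  orig:{}
  [2..2]={A,S,T1}  "b"  orig:{A,S}
  [0..1]=∅  "aa"
  [1..2]={A,S}  "ab"
  [0..2]={A,S}  "aab"

S ∈ T[0,2] ⇒ YES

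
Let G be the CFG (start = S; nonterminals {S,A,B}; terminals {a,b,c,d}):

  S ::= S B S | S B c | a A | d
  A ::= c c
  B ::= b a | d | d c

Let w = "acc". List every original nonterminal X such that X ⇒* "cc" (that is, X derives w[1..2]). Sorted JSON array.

CNF form of G:
  S -> S X4 | S X5 | T2 A | d
  A -> T0 T0
  B -> T1 T2 | T3 T0 | d
  T0 -> c
  T1 -> b
  T2 -> a
  T3 -> d
  X4 -> B S
  X5 -> B T0

CYK table (by increasing span), restricted to cells inside w[1..2]:
  [1..1]={T0}  "c"  orig:{}
  [2..2]={T0}  "c"  orig:{}
  [1..2]={A}  "cc"

Original NTs in T[1,2] deriving "cc": ["A"]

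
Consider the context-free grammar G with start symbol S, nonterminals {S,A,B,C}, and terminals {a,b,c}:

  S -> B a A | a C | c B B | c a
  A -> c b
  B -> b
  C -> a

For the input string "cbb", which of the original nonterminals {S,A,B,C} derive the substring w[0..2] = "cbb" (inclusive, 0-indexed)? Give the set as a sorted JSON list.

CNF form of G:
  S -> B X3 | T0 T2 | T0 X4 | T2 C
  A -> T0 T1
  B -> b
  C -> a
  T0 -> c
  T1 -> b
  T2 -> a
  X3 -> T2 A
  X4 -> B B

Fill CYK table bottom-up (cells [i..j] with 0 ≤ i ≤ j ≤ 2 only):
  [0..0]={T0}  "c"  orig:{}
  [1..1]={B,T1}  "b"  orig:{B}
  [2..2]={B,T1}  "b"  orig:{B}
  [0..1]={A}  "cb"
  [1..2]={X4}  "bb"  orig:{}
  [0..2]={S}  "cbb"

Original NTs in T[0,2] deriving "cbb": ["S"]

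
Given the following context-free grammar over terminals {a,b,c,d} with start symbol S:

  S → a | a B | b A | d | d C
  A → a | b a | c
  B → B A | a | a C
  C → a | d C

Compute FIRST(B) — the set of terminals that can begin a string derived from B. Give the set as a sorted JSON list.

FIRST sets, iterate to fixpoint:
[1]
  A via A→a: +{a}
  A via A→b a: +{b}
  A via A→c: +{c}
  B via B→a: +{a}
  C via C→a: +{a}
  C via C→d C: +{d}
  S via S→a: +{a}
  S via S→b A: +{b}
  S via S→d: +{d}
  FIRST[S]={a,b,d}  FIRST[A]={a,b,c}  FIRST[B]={a}  FIRST[C]={a,d}
[2] done
  FIRST[S]={a,b,d}  FIRST[A]={a,b,c}  FIRST[B]={a}  FIRST[C]={a,d}

FIRST(B) = ["a"]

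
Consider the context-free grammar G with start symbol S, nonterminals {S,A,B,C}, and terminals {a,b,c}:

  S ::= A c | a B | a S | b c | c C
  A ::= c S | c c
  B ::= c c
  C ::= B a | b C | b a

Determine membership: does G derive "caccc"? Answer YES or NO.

Convert to CNF:
  S -> A T0 | T0 C | T1 B | T1 S | T2 T0
  A -> T0 S | T0 T0
  B -> T0 T0
  C -> B T1 | T2 C | T2 T1
  T0 -> c
  T1 -> a
  T2 -> b

CYK table (by increasing span):
  [0..0]={T0}  "c"  orig:{}
  [1..1]={T1}  "a"  orig:{}
  [2..2]={T0}  "c"  orig:{}
  [3..3]={T0}  "c"  orig:{}
  [4..4]={T0}  "c"  orig:{}
  [0..1]=∅  "ca"
  [1..2]=∅  "ac"
  [2..3]={A,B}  "cc"
  [3..4]={A,B}  "cc"
  [0..2]=∅  "cac"
  [1..3]={S}  "acc"
  [2..4]={S}  "ccc"
  [0..3]={A}  "cacc"
  [1..4]={S}  "accc"
  [0..4]={A,S}  "caccc"

S ∈ T[0,4] ⇒ YES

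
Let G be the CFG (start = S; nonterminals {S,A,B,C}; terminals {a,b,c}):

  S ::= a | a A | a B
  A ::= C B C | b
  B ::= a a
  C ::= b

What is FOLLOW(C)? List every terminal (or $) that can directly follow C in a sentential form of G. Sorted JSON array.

FIRST iteration:
[1]
  A via A→b: +{b}
  B via B→a a: +{a}
  C via C→b: +{b}
  S via S→a: +{a}
  FIRST[S]={a}  FIRST[A]={b}  FIRST[B]={a}  FIRST[C]={b}
[2] (no change)
  FIRST[S]={a}  FIRST[A]={b}  FIRST[B]={a}  FIRST[C]={b}

FOLLOW iteration:
FOLLOW(S) := {$}
iter 1:
  A→C B C: FOLLOW(C) ⊇ FIRST(B) = {a}; new: +{a}
  A→C B C: FOLLOW(B) ⊇ FIRST(C) = {b}; new: +{b}
  S→a A: FOLLOW(A) ⊇ FOLLOW(S) ⊇ {$}; new: +{$}
  S→a B: FOLLOW(B) ⊇ FOLLOW(S) ⊇ {$}; new: +{$}
  FOLLOW[S]={$}  FOLLOW[A]={$}  FOLLOW[B]={$,b}  FOLLOW[C]={a}
iter 2:
  A→C B C: FOLLOW(C) ⊇ FOLLOW(A) ⊇ {$}; new: +{$}
  FOLLOW[S]={$}  FOLLOW[A]={$}  FOLLOW[B]={$,b}  FOLLOW[C]={$,a}
iter 3: (stable)
  FOLLOW[S]={$}  FOLLOW[A]={$}  FOLLOW[B]={$,b}  FOLLOW[C]={$,a}

FOLLOW(C) = ["$", "a"]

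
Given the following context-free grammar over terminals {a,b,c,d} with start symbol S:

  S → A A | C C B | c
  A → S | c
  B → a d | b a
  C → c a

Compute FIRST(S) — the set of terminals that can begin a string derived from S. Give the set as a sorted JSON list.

FIRST sets, iterate to fixpoint:
[1]
  A via A→c: +{c}
  B via B→a d: +{a}
  B via B→b a: +{b}
  C via C→c a: +{c}
  S via S→A A: +{c}
  S: {c}  A: {c}  B: {a,b}  C: {c}
[2] (no change)
  S: {c}  A: {c}  B: {a,b}  C: {c}

FIRST(S) = ["c"]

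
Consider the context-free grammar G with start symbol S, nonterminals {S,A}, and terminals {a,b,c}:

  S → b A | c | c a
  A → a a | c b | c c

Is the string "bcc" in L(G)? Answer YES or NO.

CNF form of G:
  S -> T1 T0 | T2 A | c
  A -> T0 T0 | T1 T1 | T1 T2
  T0 -> a
  T1 -> c
  T2 -> b

Fill CYK table bottom-up:
  [0..0]={T2}  "b"  orig:{}
  [1..1]={S,T1}  "c"  orig:{S}
  [2..2]={S,T1}  "c"  orig:{S}
  [0..1]=∅  "bc"
  [1..2]={A}  "cc"
  [0..2]={S}  "bcc"

S ∈ T[0,2] ⇒ YES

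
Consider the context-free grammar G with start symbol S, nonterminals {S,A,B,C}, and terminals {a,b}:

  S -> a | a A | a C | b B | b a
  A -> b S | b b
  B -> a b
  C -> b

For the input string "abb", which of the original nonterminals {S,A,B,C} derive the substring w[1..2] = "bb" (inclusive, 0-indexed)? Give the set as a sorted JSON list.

CNF form of G:
  S -> T0 B | T0 T1 | T1 A | T1 C | a
  A -> T0 S | T0 T0
  B -> T1 T0
  C -> b
  T0 -> b
  T1 -> a

CYK fill — only the sub-triangle for w[1..2]:
  [1..1]={C,T0}  "b"  orig:{C}
  [2..2]={C,T0}  "b"  orig:{C}
  [1..2]={A}  "bb"

Original NTs in T[1,2] deriving "bb": ["A"]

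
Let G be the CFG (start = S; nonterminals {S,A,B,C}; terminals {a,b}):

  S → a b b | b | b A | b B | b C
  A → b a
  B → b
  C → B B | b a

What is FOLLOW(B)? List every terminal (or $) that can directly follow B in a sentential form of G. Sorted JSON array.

Compute FIRST by fixpoint:
round 1:
  A via A→b a: +{b}
  B via B→b: +{b}
  C via C→B B: +{b}
  S via S→a b b: +{a}
  S via S→b: +{b}
  FIRST(S)={a,b}  FIRST(A)={b}  FIRST(B)={b}  FIRST(C)={b}
round 2: — fixpoint
  FIRST(S)={a,b}  FIRST(A)={b}  FIRST(B)={b}  FIRST(C)={b}

FOLLOW sets:
FOLLOW(S) := {$}
[1]
  C→B B: FOLLOW(B) ⊇ FIRST(B) = {b}; new: +{b}
  S→b A: FOLLOW(A) ⊇ FOLLOW(S) ⊇ {$}; new: +{$}
  S→b B: FOLLOW(B) ⊇ FOLLOW(S) ⊇ {$}; new: +{$}
  S→b C: FOLLOW(C) ⊇ FOLLOW(S) ⊇ {$}; new: +{$}
  S: {$}  A: {$}  B: {$,b}  C: {$}
[2] (no change)
  S: {$}  A: {$}  B: {$,b}  C: {$}

FOLLOW(B) = ["$", "b"]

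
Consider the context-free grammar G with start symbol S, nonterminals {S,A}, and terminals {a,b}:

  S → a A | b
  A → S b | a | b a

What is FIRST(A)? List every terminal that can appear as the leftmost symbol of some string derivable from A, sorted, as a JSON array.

Compute FIRST by fixpoint:
iter 1:
  A via A→a: +{a}
  A via A→b a: +{b}
  S via S→a A: +{a}
  S via S→b: +{b}
  FIRST(S)={a,b}  FIRST(A)={a,b}
iter 2: (stable)
  FIRST(S)={a,b}  FIRST(A)={a,b}

FIRST(A) = ["a", "b"]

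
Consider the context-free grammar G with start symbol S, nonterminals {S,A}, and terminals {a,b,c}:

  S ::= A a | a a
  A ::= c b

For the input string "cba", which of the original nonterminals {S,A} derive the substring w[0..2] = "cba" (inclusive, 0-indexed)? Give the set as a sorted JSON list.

Convert to CNF:
  S -> A T2 | T2 T2
  A -> T0 T1
  T0 -> c
  T1 -> b
  T2 -> a

Fill CYK table bottom-up (cells [i..j] with 0 ≤ i ≤ j ≤ 2 only):
  [0..0]={T0}  "c"  orig:{}
  [1..1]={T1}  "b"  orig:{}
  [2..2]={T2}  "a"  orig:{}
  [0..1]={A}  "cb"
  [1..2]=∅  "ba"
  [0..2]={S}  "cba"

Original NTs in T[0,2] deriving "cba": ["S"]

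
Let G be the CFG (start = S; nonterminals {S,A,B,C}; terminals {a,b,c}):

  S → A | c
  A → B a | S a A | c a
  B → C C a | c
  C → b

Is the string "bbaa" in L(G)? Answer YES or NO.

Convert to CNF:
  S -> B T0 | S X4 | T1 T0 | c
  A -> B T0 | S X2 | T1 T0
  B -> C X3 | c
  C -> b
  T0 -> a
  T1 -> c
  X2 -> T0 A
  X3 -> C T0
  X4 -> T0 A

CYK fill:
  cell(0,0) b: {C}
  cell(1,1) b: {C}
  cell(2,2) a: {T0}  orig:{}
  cell(3,3) a: {T0}  orig:{}
  cell(0,1) bb: ∅
  cell(1,2) ba: {X3}  orig:{}
  cell(2,3) aa: ∅
  cell(0,2) bba: {B}
  cell(1,3) baa: ∅
  cell(0,3) bbaa: {A,S}

S ∈ T[0,3] ⇒ YES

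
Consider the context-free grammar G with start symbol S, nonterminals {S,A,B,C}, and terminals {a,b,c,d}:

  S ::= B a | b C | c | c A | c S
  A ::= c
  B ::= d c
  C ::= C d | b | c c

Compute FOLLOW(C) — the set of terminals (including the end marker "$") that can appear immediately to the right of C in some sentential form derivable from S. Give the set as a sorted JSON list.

FIRST sets, iterate to fixpoint:
pass 1:
  A via A→c: +{c}
  B via B→d c: +{d}
  C via C→b: +{b}
  C via C→c c: +{c}
  S via S→B a: +{d}
  S via S→b C: +{b}
  S via S→c: +{c}
  FIRST(S)={b,c,d}  FIRST(A)={c}  FIRST(B)={d}  FIRST(C)={b,c}
pass 2: done
  FIRST(S)={b,c,d}  FIRST(A)={c}  FIRST(B)={d}  FIRST(C)={b,c}

Compute FOLLOW by fixpoint:
FOLLOW(S) := {$}
pass 1:
  C→C d: FOLLOW(C) ⊇ FIRST(d) = {d}; new: +{d}
  S→B a: FOLLOW(B) ⊇ FIRST(a) = {a}; new: +{a}
  S→b C: FOLLOW(C) ⊇ FOLLOW(S) ⊇ {$}; new: +{$}
  S→c A: FOLLOW(A) ⊇ FOLLOW(S) ⊇ {$}; new: +{$}
  FOLLOW[S]={$}  FOLLOW[A]={$}  FOLLOW[B]={a}  FOLLOW[C]={$,d}
pass 2: (no change)
  FOLLOW[S]={$}  FOLLOW[A]={$}  FOLLOW[B]={a}  FOLLOW[C]={$,d}

FOLLOW(C) = ["$", "d"]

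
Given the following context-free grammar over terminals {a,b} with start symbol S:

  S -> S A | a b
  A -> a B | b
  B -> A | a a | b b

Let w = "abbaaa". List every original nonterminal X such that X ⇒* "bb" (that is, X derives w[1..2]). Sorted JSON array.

Convert to CNF:
  S -> S A | T0 T1
  A -> T0 B | b
  B -> T0 B | T0 T0 | T1 T1 | b
  T0 -> a
  T1 -> b

Fill CYK table bottom-up (cells [i..j] with 1 ≤ i ≤ j ≤ 2 only):
  cell(1,1) b: {A,B,T1}  orig:{A,B}
  cell(2,2) b: {A,B,T1}  orig:{A,B}
  cell(1,2) bb: {B}

Original NTs in T[1,2] deriving "bb": ["B"]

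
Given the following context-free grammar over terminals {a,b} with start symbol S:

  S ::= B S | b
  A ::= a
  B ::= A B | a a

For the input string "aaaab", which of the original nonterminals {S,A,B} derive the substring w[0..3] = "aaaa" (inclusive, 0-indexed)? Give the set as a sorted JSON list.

Convert to CNF:
  S -> B S | b
  A -> a
  B -> A B | T0 T0
  T0 -> a

Fill CYK table bottom-up (cells [i..j] with 0 ≤ i ≤ j ≤ 3 only):
  [0..0]={A,T0}  "a"  orig:{A}
  [1..1]={A,T0}  "a"  orig:{A}
  [2..2]={A,T0}  "a"  orig:{A}
  [3..3]={A,T0}  "a"  orig:{A}
  [0..1]={B}  "aa"
  [1..2]={B}  "aa"
  [2..3]={B}  "aa"
  [0..2]={B}  "aaa"
  [1..3]={B}  "aaa"
  [0..3]={B}  "aaaa"

Original NTs in T[0,3] deriving "aaaa": ["B"]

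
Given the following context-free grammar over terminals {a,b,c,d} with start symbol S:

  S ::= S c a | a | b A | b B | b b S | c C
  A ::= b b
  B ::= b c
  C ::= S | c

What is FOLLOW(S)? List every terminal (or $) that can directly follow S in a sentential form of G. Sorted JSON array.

FIRST iteration:
iter 1:
  A via A→b b: +{b}
  B via B→b c: +{b}
  C via C→c: +{c}
  S via S→a: +{a}
  S via S→b A: +{b}
  S via S→c C: +{c}
  FIRST[S]={a,b,c}  FIRST[A]={b}  FIRST[B]={b}  FIRST[C]={c}
iter 2:
  C via C→S: +{a,b}
  FIRST[S]={a,b,c}  FIRST[A]={b}  FIRST[B]={b}  FIRST[C]={a,b,c}
iter 3: — fixpoint
  FIRST[S]={a,b,c}  FIRST[A]={b}  FIRST[B]={b}  FIRST[C]={a,b,c}

Compute FOLLOW by fixpoint:
seed FOLLOW(S) with $
round 1:
  S→S c a: FOLLOW(S) ⊇ FIRST(c) = {c}; new: +{c}
  S→b A: FOLLOW(A) ⊇ FOLLOW(S) ⊇ {$,c}; new: +{$,c}
  S→b B: FOLLOW(B) ⊇ FOLLOW(S) ⊇ {$,c}; new: +{$,c}
  S→c C: FOLLOW(C) ⊇ FOLLOW(S) ⊇ {$,c}; new: +{$,c}
  FOLLOW[S]={$,c}  FOLLOW[A]={$,c}  FOLLOW[B]={$,c}  FOLLOW[C]={$,c}
round 2: — fixpoint
  FOLLOW[S]={$,c}  FOLLOW[A]={$,c}  FOLLOW[B]={$,c}  FOLLOW[C]={$,c}

FOLLOW(S) = ["$", "c"]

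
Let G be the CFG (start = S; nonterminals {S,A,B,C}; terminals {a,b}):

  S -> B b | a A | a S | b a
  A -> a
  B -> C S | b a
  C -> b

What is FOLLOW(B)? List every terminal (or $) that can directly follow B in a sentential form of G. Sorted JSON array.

FIRST iteration:
iter 1:
  A via A→a: +{a}
  B via B→b a: +{b}
  C via C→b: +{b}
  S via S→B b: +{b}
  S via S→a A: +{a}
  FIRST[S]={a,b}  FIRST[A]={a}  FIRST[B]={b}  FIRST[C]={b}
iter 2: (no change)
  FIRST[S]={a,b}  FIRST[A]={a}  FIRST[B]={b}  FIRST[C]={b}

FOLLOW iteration:
seed FOLLOW(S) with $
pass 1:
  B→C S: FOLLOW(C) ⊇ FIRST(S) = {a,b}; new: +{a,b}
  S→B b: FOLLOW(B) ⊇ FIRST(b) = {b}; new: +{b}
  S→a A: FOLLOW(A) ⊇ FOLLOW(S) ⊇ {$}; new: +{$}
  S: {$}  A: {$}  B: {b}  C: {a,b}
pass 2:
  B→C S: FOLLOW(S) ⊇ FOLLOW(B) ⊇ {b}; new: +{b}
  S→a A: FOLLOW(A) ⊇ FOLLOW(S) ⊇ {$,b}; new: +{b}
  S: {$,b}  A: {$,b}  B: {b}  C: {a,b}
pass 3: done
  S: {$,b}  A: {$,b}  B: {b}  C: {a,b}

FOLLOW(B) = ["b"]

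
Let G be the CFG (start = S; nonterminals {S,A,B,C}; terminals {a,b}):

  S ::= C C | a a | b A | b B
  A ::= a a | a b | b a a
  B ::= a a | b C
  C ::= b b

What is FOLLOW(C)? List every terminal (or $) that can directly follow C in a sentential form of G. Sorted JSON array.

FIRST iteration:
pass 1:
  A via A→a a: +{a}
  A via A→b a a: +{b}
  B via B→a a: +{a}
  B via B→b C: +{b}
  C via C→b b: +{b}
  S via S→C C: +{b}
  S via S→a a: +{a}
  S: {a,b}  A: {a,b}  B: {a,b}  C: {b}
pass 2: (no change)
  S: {a,b}  A: {a,b}  B: {a,b}  C: {b}

FOLLOW iteration:
seed FOLLOW(S) with $
pass 1:
  S→C C: FOLLOW(C) ⊇ FIRST(C) = {b}; new: +{b}
  S→C C: FOLLOW(C) ⊇ FOLLOW(S) ⊇ {$}; new: +{$}
  S→b A: FOLLOW(A) ⊇ FOLLOW(S) ⊇ {$}; new: +{$}
  S→b B: FOLLOW(B) ⊇ FOLLOW(S) ⊇ {$}; new: +{$}
  FOLLOW[S]={$}  FOLLOW[A]={$}  FOLLOW[B]={$}  FOLLOW[C]={$,b}
pass 2: (no change)
  FOLLOW[S]={$}  FOLLOW[A]={$}  FOLLOW[B]={$}  FOLLOW[C]={$,b}

FOLLOW(C) = ["$", "b"]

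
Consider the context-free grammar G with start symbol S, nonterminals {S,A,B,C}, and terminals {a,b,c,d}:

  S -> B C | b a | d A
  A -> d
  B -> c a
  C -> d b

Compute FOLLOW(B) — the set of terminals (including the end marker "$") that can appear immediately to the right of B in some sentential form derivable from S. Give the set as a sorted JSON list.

FIRST iteration:
round 1:
  A via A→d: +{d}
  B via B→c a: +{c}
  C via C→d b: +{d}
  S via S→B C: +{c}
  S via S→b a: +{b}
  S via S→d A: +{d}
  S: {b,c,d}  A: {d}  B: {c}  C: {d}
round 2: done
  S: {b,c,d}  A: {d}  B: {c}  C: {d}

Compute FOLLOW by fixpoint:
FOLLOW(S) := {$}
iter 1:
  S→B C: FOLLOW(B) ⊇ FIRST(C) = {d}; new: +{d}
  S→B C: FOLLOW(C) ⊇ FOLLOW(S) ⊇ {$}; new: +{$}
  S→d A: FOLLOW(A) ⊇ FOLLOW(S) ⊇ {$}; new: +{$}
  FOLLOW[S]={$}  FOLLOW[A]={$}  FOLLOW[B]={d}  FOLLOW[C]={$}
iter 2: (stable)
  FOLLOW[S]={$}  FOLLOW[A]={$}  FOLLOW[B]={d}  FOLLOW[C]={$}

FOLLOW(B) = ["d"]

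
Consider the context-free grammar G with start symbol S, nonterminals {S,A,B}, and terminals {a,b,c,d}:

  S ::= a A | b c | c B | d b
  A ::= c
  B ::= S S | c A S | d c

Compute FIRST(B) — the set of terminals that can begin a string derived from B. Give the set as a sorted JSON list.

Compute FIRST by fixpoint:
round 1:
  A via A→c: +{c}
  B via B→c A S: +{c}
  B via B→d c: +{d}
  S via S→a A: +{a}
  S via S→b c: +{b}
  S via S→c B: +{c}
  S via S→d b: +{d}
  S: {a,b,c,d}  A: {c}  B: {c,d}
round 2:
  B via B→S S: +{a,b}
  S: {a,b,c,d}  A: {c}  B: {a,b,c,d}
round 3: — fixpoint
  S: {a,b,c,d}  A: {c}  B: {a,b,c,d}

FIRST(B) = ["a", "b", "c", "d"]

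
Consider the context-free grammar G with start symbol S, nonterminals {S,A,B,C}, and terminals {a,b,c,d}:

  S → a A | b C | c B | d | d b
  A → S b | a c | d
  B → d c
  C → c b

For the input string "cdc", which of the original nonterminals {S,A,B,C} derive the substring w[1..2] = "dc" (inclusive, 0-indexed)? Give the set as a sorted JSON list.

Convert to CNF:
  S -> T0 C | T1 A | T2 B | T3 T0 | d
  A -> S T0 | T1 T2 | d
  B -> T3 T2
  C -> T2 T0
  T0 -> b
  T1 -> a
  T2 -> c
  T3 -> d

Fill CYK table bottom-up — only the sub-triangle for w[1..2]:
  T[1,1] 'd' = {A,S,T3}  orig:{A,S}
  T[2,2] 'c' = {T2}  orig:{}
  T[1,2] 'dc' = {B}

Original NTs in T[1,2] deriving "dc": ["B"]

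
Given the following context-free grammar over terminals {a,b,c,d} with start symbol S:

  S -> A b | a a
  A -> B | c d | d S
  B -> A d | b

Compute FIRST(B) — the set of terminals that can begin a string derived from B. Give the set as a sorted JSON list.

Compute FIRST by fixpoint:
round 1:
  A via A→c d: +{c}
  A via A→d S: +{d}
  B via B→A d: +{c,d}
  B via B→b: +{b}
  S via S→A b: +{c,d}
  S via S→a a: +{a}
  FIRST(S)={a,c,d}  FIRST(A)={c,d}  FIRST(B)={b,c,d}
round 2:
  A via A→B: +{b}
  S via S→A b: +{b}
  FIRST(S)={a,b,c,d}  FIRST(A)={b,c,d}  FIRST(B)={b,c,d}
round 3: (stable)
  FIRST(S)={a,b,c,d}  FIRST(A)={b,c,d}  FIRST(B)={b,c,d}

FIRST(B) = ["b", "c", "d"]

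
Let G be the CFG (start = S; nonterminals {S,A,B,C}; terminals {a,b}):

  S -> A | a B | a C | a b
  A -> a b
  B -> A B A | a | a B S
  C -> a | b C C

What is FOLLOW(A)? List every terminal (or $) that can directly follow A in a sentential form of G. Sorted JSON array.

FIRST iteration:
round 1:
  A via A→a b: +{a}
  B via B→A B A: +{a}
  C via C→a: +{a}
  C via C→b C C: +{b}
  S via S→A: +{a}
  S: {a}  A: {a}  B: {a}  C: {a,b}
round 2: (stable)
  S: {a}  A: {a}  B: {a}  C: {a,b}

Compute FOLLOW by fixpoint:
seed FOLLOW(S) with $
iter 1:
  B→A B A: FOLLOW(A) ⊇ FIRST(B) = {a}; new: +{a}
  B→A B A: FOLLOW(B) ⊇ FIRST(A) = {a}; new: +{a}
  B→a B S: FOLLOW(S) ⊇ FOLLOW(B) ⊇ {a}; new: +{a}
  C→b C C: FOLLOW(C) ⊇ FIRST(C) = {a,b}; new: +{a,b}
  S→A: FOLLOW(A) ⊇ FOLLOW(S) ⊇ {$,a}; new: +{$}
  S→a B: FOLLOW(B) ⊇ FOLLOW(S) ⊇ {$,a}; new: +{$}
  S→a C: FOLLOW(C) ⊇ FOLLOW(S) ⊇ {$,a}; new: +{$}
  FOLLOW[S]={$,a}  FOLLOW[A]={$,a}  FOLLOW[B]={$,a}  FOLLOW[C]={$,a,b}
iter 2: (no change)
  FOLLOW[S]={$,a}  FOLLOW[A]={$,a}  FOLLOW[B]={$,a}  FOLLOW[C]={$,a,b}

FOLLOW(A) = ["$", "a"]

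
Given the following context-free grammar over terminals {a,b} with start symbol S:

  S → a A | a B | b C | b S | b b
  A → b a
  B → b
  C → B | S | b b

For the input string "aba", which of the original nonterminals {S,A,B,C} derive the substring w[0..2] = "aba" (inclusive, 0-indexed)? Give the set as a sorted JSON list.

CNF form of G:
  S -> T0 C | T0 S | T0 T0 | T1 A | T1 B
  A -> T0 T1
  B -> b
  C -> T0 C | T0 S | T0 T0 | T1 A | T1 B | b
  T0 -> b
  T1 -> a

CYK table (by increasing span), restricted to cells inside w[0..2]:
  cell(0,0) a: {T1}  orig:{}
  cell(1,1) b: {B,C,T0}  orig:{B,C}
  cell(2,2) a: {T1}  orig:{}
  cell(0,1) ab: {C,S}
  cell(1,2) ba: {A}
  cell(0,2) aba: {C,S}

Original NTs in T[0,2] deriving "aba": ["C", "S"]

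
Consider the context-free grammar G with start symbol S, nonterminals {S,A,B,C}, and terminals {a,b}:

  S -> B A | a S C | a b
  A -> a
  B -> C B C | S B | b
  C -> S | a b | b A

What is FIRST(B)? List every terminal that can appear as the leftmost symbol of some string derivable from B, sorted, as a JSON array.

Compute FIRST by fixpoint:
iter 1:
  A via A→a: +{a}
  B via B→b: +{b}
  C via C→a b: +{a}
  C via C→b A: +{b}
  S via S→B A: +{b}
  S via S→a S C: +{a}
  FIRST[S]={a,b}  FIRST[A]={a}  FIRST[B]={b}  FIRST[C]={a,b}
iter 2:
  B via B→C B C: +{a}
  FIRST[S]={a,b}  FIRST[A]={a}  FIRST[B]={a,b}  FIRST[C]={a,b}
iter 3: — fixpoint
  FIRST[S]={a,b}  FIRST[A]={a}  FIRST[B]={a,b}  FIRST[C]={a,b}

FIRST(B) = ["a", "b"]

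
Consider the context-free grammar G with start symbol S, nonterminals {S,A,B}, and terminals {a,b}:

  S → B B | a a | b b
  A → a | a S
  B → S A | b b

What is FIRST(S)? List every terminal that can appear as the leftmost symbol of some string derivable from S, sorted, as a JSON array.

FIRST iteration:
round 1:
  A via A→a: +{a}
  B via B→b b: +{b}
  S via S→B B: +{b}
  S via S→a a: +{a}
  FIRST(S)={a,b}  FIRST(A)={a}  FIRST(B)={b}
round 2:
  B via B→S A: +{a}
  FIRST(S)={a,b}  FIRST(A)={a}  FIRST(B)={a,b}
round 3: (stable)
  FIRST(S)={a,b}  FIRST(A)={a}  FIRST(B)={a,b}

FIRST(S) = ["a", "b"]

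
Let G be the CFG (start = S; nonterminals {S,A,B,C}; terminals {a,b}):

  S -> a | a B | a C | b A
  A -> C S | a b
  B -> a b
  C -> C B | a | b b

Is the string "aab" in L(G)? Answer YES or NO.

CNF form of G:
  S -> T0 B | T0 C | T1 A | a
  A -> C S | T0 T1
  B -> T0 T1
  C -> C B | T1 T1 | a
  T0 -> a
  T1 -> b

CYK fill:
  cell(0,0) a: {C,S,T0}  orig:{C,S}
  cell(1,1) a: {C,S,T0}  orig:{C,S}
  cell(2,2) b: {T1}  orig:{}
  cell(0,1) aa: {A,S}
  cell(1,2) ab: {A,B}
  cell(0,2) aab: {C,S}

S ∈ T[0,2] ⇒ YES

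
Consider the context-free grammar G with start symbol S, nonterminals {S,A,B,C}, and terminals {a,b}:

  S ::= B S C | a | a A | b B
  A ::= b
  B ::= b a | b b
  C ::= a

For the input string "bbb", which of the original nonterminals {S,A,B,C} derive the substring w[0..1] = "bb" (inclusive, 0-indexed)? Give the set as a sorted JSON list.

Convert to CNF:
  S -> B X2 | T0 B | T1 A | a
  A -> b
  B -> T0 T0 | T0 T1
  C -> a
  T0 -> b
  T1 -> a
  X2 -> S C

CYK fill, restricted to cells inside w[0..1]:
  [0..0]={A,T0}  "b"  orig:{A}
  [1..1]={A,T0}  "b"  orig:{A}
  [0..1]={B}  "bb"

Original NTs in T[0,1] deriving "bb": ["B"]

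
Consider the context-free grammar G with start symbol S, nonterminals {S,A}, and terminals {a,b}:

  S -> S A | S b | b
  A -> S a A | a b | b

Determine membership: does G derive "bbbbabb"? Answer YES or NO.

Convert to CNF:
  S -> S A | S T1 | b
  A -> S X2 | T0 T1 | b
  T0 -> a
  T1 -> b
  X2 -> T0 A

CYK table (by increasing span):
  T[0,0] 'b' = {A,S,T1}  orig:{A,S}
  T[1,1] 'b' = {A,S,T1}  orig:{A,S}
  T[2,2] 'b' = {A,S,T1}  orig:{A,S}
  T[3,3] 'b' = {A,S,T1}  orig:{A,S}
  T[4,4] 'a' = {T0}  orig:{}
  T[5,5] 'b' = {A,S,T1}  orig:{A,S}
  T[6,6] 'b' = {A,S,T1}  orig:{A,S}
  T[0,1] 'bb' = {S}
  T[1,2] 'bb' = {S}
  T[2,3] 'bb' = {S}
  T[3,4] 'ba' = ∅
  T[4,5] 'ab' = {A,X2}  orig:{A}
  T[5,6] 'bb' = {S}
  T[0,2] 'bbb' = {S}
  T[1,3] 'bbb' = {S}
  T[2,4] 'bba' = ∅
  T[3,5] 'bab' = {A,S}
  T[4,6] 'abb' = ∅
  T[0,3] 'bbbb' = {S}
  T[1,4] 'bbba' = ∅
  T[2,5] 'bbab' = {A,S}
  T[3,6] 'babb' = {S}
  T[0,4] 'bbbba' = ∅
  T[1,5] 'bbbab' = {A,S}
  T[2,6] 'bbabb' = {S}
  T[0,5] 'bbbbab' = {A,S}
  T[1,6] 'bbbabb' = {S}
  T[0,6] 'bbbbabb' = {S}

S ∈ T[0,6] ⇒ YES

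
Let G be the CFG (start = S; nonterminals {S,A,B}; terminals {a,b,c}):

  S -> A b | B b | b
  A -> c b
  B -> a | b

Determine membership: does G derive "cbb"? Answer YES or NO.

CNF form of G:
  S -> A T1 | B T1 | b
  A -> T0 T1
  B -> a | b
  T0 -> c
  T1 -> b

Fill CYK table bottom-up:
  T[0,0] 'c' = {T0}  orig:{}
  T[1,1] 'b' = {B,S,T1}  orig:{B,S}
  T[2,2] 'b' = {B,S,T1}  orig:{B,S}
  T[0,1] 'cb' = {A}
  T[1,2] 'bb' = {S}
  T[0,2] 'cbb' = {S}

S ∈ T[0,2] ⇒ YES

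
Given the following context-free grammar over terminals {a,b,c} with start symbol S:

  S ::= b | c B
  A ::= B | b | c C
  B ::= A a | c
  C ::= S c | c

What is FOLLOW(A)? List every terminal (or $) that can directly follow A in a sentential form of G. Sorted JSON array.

FIRST iteration:
round 1:
  A via A→b: +{b}
  A via A→c C: +{c}
  B via B→A a: +{b,c}
  C via C→c: +{c}
  S via S→b: +{b}
  S via S→c B: +{c}
  S: {b,c}  A: {b,c}  B: {b,c}  C: {c}
round 2:
  C via C→S c: +{b}
  S: {b,c}  A: {b,c}  B: {b,c}  C: {b,c}
round 3: (no change)
  S: {b,c}  A: {b,c}  B: {b,c}  C: {b,c}

FOLLOW sets:
FOLLOW(S) := {$}
iter 1:
  B→A a: FOLLOW(A) ⊇ FIRST(a) = {a}; new: +{a}
  C→S c: FOLLOW(S) ⊇ FIRST(c) = {c}; new: +{c}
  S→c B: FOLLOW(B) ⊇ FOLLOW(S) ⊇ {$,c}; new: +{$,c}
  FOLLOW[S]={$,c}  FOLLOW[A]={a}  FOLLOW[B]={$,c}  FOLLOW[C]={}
iter 2:
  A→B: FOLLOW(B) ⊇ FOLLOW(A) ⊇ {a}; new: +{a}
  A→c C: FOLLOW(C) ⊇ FOLLOW(A) ⊇ {a}; new: +{a}
  FOLLOW[S]={$,c}  FOLLOW[A]={a}  FOLLOW[B]={$,a,c}  FOLLOW[C]={a}
iter 3: done
  FOLLOW[S]={$,c}  FOLLOW[A]={a}  FOLLOW[B]={$,a,c}  FOLLOW[C]={a}

FOLLOW(A) = ["a"]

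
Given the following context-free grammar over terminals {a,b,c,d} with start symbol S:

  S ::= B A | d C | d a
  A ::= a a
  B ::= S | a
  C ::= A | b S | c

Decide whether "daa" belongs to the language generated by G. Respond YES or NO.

CNF form of G:
  S -> B A | T1 C | T1 T0
  A -> T0 T0
  B -> B A | T1 C | T1 T0 | a
  C -> T0 T0 | T2 S | c
  T0 -> a
  T1 -> d
  T2 -> b

CYK table (by increasing span):
  [0..0]={T1}  "d"  orig:{}
  [1..1]={B,T0}  "a"  orig:{B}
  [2..2]={B,T0}  "a"  orig:{B}
  [0..1]={B,S}  "da"
  [1..2]={A,C}  "aa"
  [0..2]={B,S}  "daa"

S ∈ T[0,2] ⇒ YES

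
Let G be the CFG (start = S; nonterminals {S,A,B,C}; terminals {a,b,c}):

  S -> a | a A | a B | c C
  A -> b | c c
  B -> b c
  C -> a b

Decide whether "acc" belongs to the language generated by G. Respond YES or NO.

Convert to CNF:
  S -> T0 C | T2 A | T2 B | a
  A -> T0 T0 | b
  B -> T1 T0
  C -> T2 T1
  T0 -> c
  T1 -> b
  T2 -> a

CYK fill:
  T[0,0] 'a' = {S,T2}  orig:{S}
  T[1,1] 'c' = {T0}  orig:{}
  T[2,2] 'c' = {T0}  orig:{}
  T[0,1] 'ac' = ∅
  T[1,2] 'cc' = {A}
  T[0,2] 'acc' = {S}

S ∈ T[0,2] ⇒ YES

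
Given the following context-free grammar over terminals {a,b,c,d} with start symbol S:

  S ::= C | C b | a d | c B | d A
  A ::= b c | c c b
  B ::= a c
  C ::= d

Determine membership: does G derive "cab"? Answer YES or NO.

Convert to CNF:
  S -> C T0 | T1 B | T2 T3 | T3 A | d
  A -> T0 T1 | T1 X4
  B -> T2 T1
  C -> d
  T0 -> b
  T1 -> c
  T2 -> a
  T3 -> d
  X4 -> T1 T0

CYK fill:
  [0..0]={T1}  "c"  orig:{}
  [1..1]={T2}  "a"  orig:{}
  [2..2]={T0}  "b"  orig:{}
  [0..1]=∅  "ca"
  [1..2]=∅  "ab"
  [0..2]=∅  "cab"

S ∉ T[0,2] ⇒ NO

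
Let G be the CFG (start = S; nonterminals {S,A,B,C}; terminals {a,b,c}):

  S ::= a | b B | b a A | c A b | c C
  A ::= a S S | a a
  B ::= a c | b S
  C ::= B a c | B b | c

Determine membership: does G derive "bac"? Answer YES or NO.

CNF form of G:
  S -> T1 C | T1 X6 | T2 B | T2 X5 | a
  A -> T0 T0 | T0 X3
  B -> T0 T1 | T2 S
  C -> B T2 | B X4 | c
  T0 -> a
  T1 -> c
  T2 -> b
  X3 -> S S
  X4 -> T0 T1
  X5 -> T0 A
  X6 -> A T2

Fill CYK table bottom-up:
  cell(0,0) b: {T2}  orig:{}
  cell(1,1) a: {S,T0}  orig:{S}
  cell(2,2) c: {C,T1}  orig:{C}
  cell(0,1) ba: {B}
  cell(1,2) ac: {B,X4}  orig:{B}
  cell(0,2) bac: {S}

S ∈ T[0,2] ⇒ YES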